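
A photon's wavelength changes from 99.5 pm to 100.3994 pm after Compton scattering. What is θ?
51.00°

First find the wavelength shift:
Δλ = λ' - λ = 100.3994 - 99.5 = 0.8994 pm

Using Δλ = λ_C(1 - cos θ), with λ_C = h/(m_e·c) ≈ 2.42631024 pm:
cos θ = 1 - Δλ/λ_C
cos θ = 1 - 0.8994/2.42631024
cos θ = 0.629314

θ = arccos(0.629314)
θ = 51.00°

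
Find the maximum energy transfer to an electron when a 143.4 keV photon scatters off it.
51.5507 keV

Maximum energy transfer occurs at θ = 180° (backscattering).

Initial photon: E₀ = 143.4 keV → λ₀ = 8.6460 pm

Maximum Compton shift (at 180°):
Δλ_max = 2λ_C = 2 × 2.4263 = 4.8526 pm

Final wavelength:
λ' = 8.6460 + 4.8526 = 13.4987 pm

Minimum photon energy (maximum energy to electron):
E'_min = hc/λ' = 91.8493 keV

Maximum electron kinetic energy:
K_max = E₀ - E'_min = 143.4000 - 91.8493 = 51.5507 keV

(Intermediate values are shown rounded; full precision is carried through to the final answer.)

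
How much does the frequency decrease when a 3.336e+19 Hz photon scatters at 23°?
7.010e+17 Hz (decrease)

Convert frequency to wavelength (c = 299792458 m/s):
λ₀ = c/f₀ = 299792458/3.336e+19 = 8.9865845e-12 m = 8.9866 pm

Calculate Compton shift:
Δλ = λ_C(1 - cos(23°)) = 0.1929 pm

Final wavelength:
λ' = λ₀ + Δλ = 8.9866 + 0.1929 = 9.1795 pm

Final frequency:
f' = c/λ' = 299792458/9.1794644e-12 = 3.2659036e+19 Hz

Frequency shift (decrease):
Δf = f₀ - f' = 3.336e+19 - 3.2659036e+19 = 7.010e+17 Hz

(Intermediate values are shown rounded; full precision is carried through to the final answer.)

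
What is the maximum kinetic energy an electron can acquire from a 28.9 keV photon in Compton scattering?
2.9367 keV

Maximum energy transfer occurs at θ = 180° (backscattering).

Initial photon: E₀ = 28.9 keV → λ₀ = 42.9011 pm

Maximum Compton shift (at 180°):
Δλ_max = 2λ_C = 2 × 2.4263 = 4.8526 pm

Final wavelength:
λ' = 42.9011 + 4.8526 = 47.7537 pm

Minimum photon energy (maximum energy to electron):
E'_min = hc/λ' = 25.9633 keV

Maximum electron kinetic energy:
K_max = E₀ - E'_min = 28.9000 - 25.9633 = 2.9367 keV

(Intermediate values are shown rounded; full precision is carried through to the final answer.)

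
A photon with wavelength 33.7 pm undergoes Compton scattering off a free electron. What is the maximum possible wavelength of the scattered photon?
38.5526 pm (at θ = 180°)

The Compton shift is Δλ = λ_C(1 − cos θ).

Since cos θ ranges from −1 to 1, the factor (1 − cos θ) ranges from 0 to 2; the maximum shift occurs at θ = 180° (backscattering):
Δλ_max = 2λ_C = 2 × 2.4263 pm = 4.8526 pm

Maximum scattered wavelength:
λ'_max = λ₀ + Δλ_max = 33.7 + 4.8526 = 38.5526 pm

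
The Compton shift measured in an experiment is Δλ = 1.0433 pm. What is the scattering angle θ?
55.25°

From the Compton formula Δλ = λ_C(1 - cos θ), we can solve for θ:

cos θ = 1 - Δλ/λ_C

Given:
- Δλ = 1.0433 pm
- λ_C = h/(m_e·c) ≈ 2.42631024 pm

cos θ = 1 - 1.0433/2.42631024
cos θ = 1 - 0.429994
cos θ = 0.570006

θ = arccos(0.570006)
θ = 55.25°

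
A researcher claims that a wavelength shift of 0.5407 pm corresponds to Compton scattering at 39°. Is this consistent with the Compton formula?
Yes, consistent

Calculate the expected shift for θ = 39°:

Δλ_expected = λ_C(1 - cos(39°))
Δλ_expected = 2.4263 × (1 - cos(39°))
Δλ_expected = 2.4263 × 0.2229
Δλ_expected = 0.5407 pm

Given shift: 0.5407 pm
Expected shift: 0.5407 pm
Difference: 0.0000 pm

The values match. This is consistent with Compton scattering at the stated angle.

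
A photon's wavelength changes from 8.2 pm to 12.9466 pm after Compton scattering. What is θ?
163.00°

First find the wavelength shift:
Δλ = λ' - λ = 12.9466 - 8.2 = 4.7466 pm

Using Δλ = λ_C(1 - cos θ), with λ_C = h/(m_e·c) ≈ 2.42631024 pm:
cos θ = 1 - Δλ/λ_C
cos θ = 1 - 4.7466/2.42631024
cos θ = -0.956304

θ = arccos(-0.956304)
θ = 163.00°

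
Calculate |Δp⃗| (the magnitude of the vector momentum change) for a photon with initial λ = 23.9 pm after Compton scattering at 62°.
2.7855e-23 kg·m/s

Photon momentum magnitude is p = h/λ.

Initial momentum:
p₀ = h/λ = 6.6261e-34/2.3900e-11 = 2.7724e-23 kg·m/s

After scattering:
λ' = λ + Δλ = 23.9 + 1.2872 = 25.1872 pm
p' = h/λ' = 6.6261e-34/2.5187e-11 = 2.6307e-23 kg·m/s

Momentum is a vector; the scattered photon's direction makes angle θ = 62° with the incident direction. The magnitude of the vector change Δp⃗ = p⃗₀ − p⃗' is found from the law of cosines:
|Δp⃗|² = p₀² + p'² − 2p₀p'cos θ
|Δp⃗|² = (2.7724e-23)² + (2.6307e-23)² − 2·2.7724e-23·2.6307e-23·cos(62°)
|Δp⃗| = 2.7855e-23 kg·m/s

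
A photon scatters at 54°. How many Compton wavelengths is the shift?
0.4122 λ_C

The Compton shift formula is:
Δλ = λ_C(1 - cos θ)

Dividing both sides by λ_C:
Δλ/λ_C = 1 - cos θ

For θ = 54°:
Δλ/λ_C = 1 - cos(54°)
Δλ/λ_C = 1 - 0.5878
Δλ/λ_C = 0.4122

This means the shift is 0.4122 × λ_C = 1.0002 pm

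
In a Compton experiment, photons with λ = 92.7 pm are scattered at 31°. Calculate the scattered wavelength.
93.0466 pm

Using the Compton scattering formula:
λ' = λ + Δλ = λ + λ_C(1 - cos θ)

Given:
- Initial wavelength λ = 92.7 pm
- Scattering angle θ = 31°
- Compton wavelength λ_C ≈ 2.4263 pm

Calculate the shift:
Δλ = 2.4263 × (1 - cos(31°))
Δλ = 2.4263 × 0.1428
Δλ = 0.3466 pm

Final wavelength:
λ' = 92.7 + 0.3466 = 93.0466 pm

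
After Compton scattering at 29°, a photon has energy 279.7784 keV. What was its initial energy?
300.4001 keV

Convert final energy to wavelength (hc ≈ 1239.842 keV·pm):
λ' = hc/E' = 1239.842 / 279.7784 = 4.4315 pm

Calculate the Compton shift:
Δλ = λ_C(1 - cos(29°))
Δλ = 2.4263 × (1 - cos(29°))
Δλ = 0.3042 pm

Initial wavelength:
λ = λ' - Δλ = 4.4315 - 0.3042 = 4.1273 pm

Initial energy:
E = hc/λ = 1239.842 / 4.1273 = 300.4001 keV

(Intermediate values are shown rounded; full precision is carried through to the final answer.)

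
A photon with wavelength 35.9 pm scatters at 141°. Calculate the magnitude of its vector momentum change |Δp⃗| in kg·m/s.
3.2938e-23 kg·m/s

Photon momentum magnitude is p = h/λ.

Initial momentum:
p₀ = h/λ = 6.6261e-34/3.5900e-11 = 1.8457e-23 kg·m/s

After scattering:
λ' = λ + Δλ = 35.9 + 4.3119 = 40.2119 pm
p' = h/λ' = 6.6261e-34/4.0212e-11 = 1.6478e-23 kg·m/s

Momentum is a vector; the scattered photon's direction makes angle θ = 141° with the incident direction. The magnitude of the vector change Δp⃗ = p⃗₀ − p⃗' is found from the law of cosines:
|Δp⃗|² = p₀² + p'² − 2p₀p'cos θ
|Δp⃗|² = (1.8457e-23)² + (1.6478e-23)² − 2·1.8457e-23·1.6478e-23·cos(141°)
|Δp⃗| = 3.2938e-23 kg·m/s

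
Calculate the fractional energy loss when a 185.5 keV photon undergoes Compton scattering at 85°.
0.2489 (or 24.89%)

Calculate initial and final photon energies:

Initial: E₀ = 185.5 keV → λ₀ = 6.6838 pm
Compton shift: Δλ = 2.2148 pm
Final wavelength: λ' = 8.8986 pm
Final energy: E' = 139.3296 keV

Fractional energy loss:
(E₀ - E')/E₀ = (185.5000 - 139.3296)/185.5000
= 46.1704/185.5000
= 0.2489
= 24.89%

(Intermediate values are shown rounded; full precision is carried through to the final answer.)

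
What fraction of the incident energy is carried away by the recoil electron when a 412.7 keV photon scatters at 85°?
0.4244 (or 42.44%)

Calculate initial and final photon energies:

Initial: E₀ = 412.7 keV → λ₀ = 3.0042 pm
Compton shift: Δλ = 2.2148 pm
Final wavelength: λ' = 5.2191 pm
Final energy: E' = 237.5602 keV

Fractional energy loss:
(E₀ - E')/E₀ = (412.7000 - 237.5602)/412.7000
= 175.1398/412.7000
= 0.4244
= 42.44%

(Intermediate values are shown rounded; full precision is carried through to the final answer.)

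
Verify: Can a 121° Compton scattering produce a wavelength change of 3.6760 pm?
Yes, consistent

Calculate the expected shift for θ = 121°:

Δλ_expected = λ_C(1 - cos(121°))
Δλ_expected = 2.4263 × (1 - cos(121°))
Δλ_expected = 2.4263 × 1.5150
Δλ_expected = 3.6760 pm

Given shift: 3.6760 pm
Expected shift: 3.6760 pm
Difference: 0.0000 pm

The values match. This is consistent with Compton scattering at the stated angle.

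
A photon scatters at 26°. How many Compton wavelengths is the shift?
0.1012 λ_C

The Compton shift formula is:
Δλ = λ_C(1 - cos θ)

Dividing both sides by λ_C:
Δλ/λ_C = 1 - cos θ

For θ = 26°:
Δλ/λ_C = 1 - cos(26°)
Δλ/λ_C = 1 - 0.8988
Δλ/λ_C = 0.1012

This means the shift is 0.1012 × λ_C = 0.2456 pm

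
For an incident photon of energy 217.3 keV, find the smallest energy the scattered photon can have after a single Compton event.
117.4283 keV (at θ = 180°)

The scattered photon has minimum energy when its wavelength is maximum, i.e., when the Compton shift Δλ = λ_C(1 − cos θ) is maximum. This occurs at θ = 180° (backscattering), giving Δλ_max = 2λ_C = 4.8526 pm.

Initial wavelength: λ₀ = hc/E₀ = 5.7057 pm
Maximum final wavelength: λ'_max = λ₀ + 2λ_C = 5.7057 + 4.8526 = 10.5583 pm
Minimum final energy: E'_min = hc/λ'_max = 117.4283 keV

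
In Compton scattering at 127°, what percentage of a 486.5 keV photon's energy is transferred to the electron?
0.6040 (or 60.40%)

Calculate initial and final photon energies:

Initial: E₀ = 486.5 keV → λ₀ = 2.5485 pm
Compton shift: Δλ = 3.8865 pm
Final wavelength: λ' = 6.4350 pm
Final energy: E' = 192.6718 keV

Fractional energy loss:
(E₀ - E')/E₀ = (486.5000 - 192.6718)/486.5000
= 293.8282/486.5000
= 0.6040
= 60.40%

(Intermediate values are shown rounded; full precision is carried through to the final answer.)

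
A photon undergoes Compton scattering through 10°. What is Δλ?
0.0369 pm

Using the Compton scattering formula:
Δλ = λ_C(1 - cos θ)

where λ_C = h/(m_e·c) ≈ 2.4263 pm is the Compton wavelength of an electron.

For θ = 10°:
cos(10°) = 0.9848
1 - cos(10°) = 0.0152

Δλ = 2.4263 × 0.0152
Δλ = 0.0369 pm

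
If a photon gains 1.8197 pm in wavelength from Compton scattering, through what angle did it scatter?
75.52°

From the Compton formula Δλ = λ_C(1 - cos θ), we can solve for θ:

cos θ = 1 - Δλ/λ_C

Given:
- Δλ = 1.8197 pm
- λ_C = h/(m_e·c) ≈ 2.42631024 pm

cos θ = 1 - 1.8197/2.42631024
cos θ = 1 - 0.749987
cos θ = 0.250013

θ = arccos(0.250013)
θ = 75.52°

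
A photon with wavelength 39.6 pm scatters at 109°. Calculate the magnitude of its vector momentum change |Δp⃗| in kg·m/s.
2.6231e-23 kg·m/s

Photon momentum magnitude is p = h/λ.

Initial momentum:
p₀ = h/λ = 6.6261e-34/3.9600e-11 = 1.6733e-23 kg·m/s

After scattering:
λ' = λ + Δλ = 39.6 + 3.2162 = 42.8162 pm
p' = h/λ' = 6.6261e-34/4.2816e-11 = 1.5476e-23 kg·m/s

Momentum is a vector; the scattered photon's direction makes angle θ = 109° with the incident direction. The magnitude of the vector change Δp⃗ = p⃗₀ − p⃗' is found from the law of cosines:
|Δp⃗|² = p₀² + p'² − 2p₀p'cos θ
|Δp⃗|² = (1.6733e-23)² + (1.5476e-23)² − 2·1.6733e-23·1.5476e-23·cos(109°)
|Δp⃗| = 2.6231e-23 kg·m/s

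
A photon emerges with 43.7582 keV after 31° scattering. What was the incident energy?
44.3000 keV

Convert final energy to wavelength (hc ≈ 1239.842 keV·pm):
λ' = hc/E' = 1239.842 / 43.7582 = 28.3339 pm

Calculate the Compton shift:
Δλ = λ_C(1 - cos(31°))
Δλ = 2.4263 × (1 - cos(31°))
Δλ = 0.3466 pm

Initial wavelength:
λ = λ' - Δλ = 28.3339 - 0.3466 = 27.9874 pm

Initial energy:
E = hc/λ = 1239.842 / 27.9874 = 44.3000 keV

(Intermediate values are shown rounded; full precision is carried through to the final answer.)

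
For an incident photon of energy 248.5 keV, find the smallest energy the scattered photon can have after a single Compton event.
125.9756 keV (at θ = 180°)

The scattered photon has minimum energy when its wavelength is maximum, i.e., when the Compton shift Δλ = λ_C(1 − cos θ) is maximum. This occurs at θ = 180° (backscattering), giving Δλ_max = 2λ_C = 4.8526 pm.

Initial wavelength: λ₀ = hc/E₀ = 4.9893 pm
Maximum final wavelength: λ'_max = λ₀ + 2λ_C = 4.9893 + 4.8526 = 9.8419 pm
Minimum final energy: E'_min = hc/λ'_max = 125.9756 keV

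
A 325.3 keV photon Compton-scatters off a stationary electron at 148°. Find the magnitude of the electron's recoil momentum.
2.4527e-22 kg·m/s

The electron is initially at rest, so by conservation of momentum:
p⃗_e = p⃗₀ − p⃗'  (incident photon momentum minus scattered photon momentum)

Photon momentum magnitudes (p = h/λ = E/c):
λ₀ = hc/E₀ = 3.8114 pm → p₀ = h/λ₀ = 1.7385e-22 kg·m/s
Δλ = λ_C(1 − cos 148°) = 4.4839 pm
λ' = 8.2953 pm → p' = h/λ' = 7.9877e-23 kg·m/s

The scattered photon makes angle θ = 148° with the incident direction, so by the law of cosines:
|p⃗_e|² = p₀² + p'² − 2p₀p'cos θ
|p⃗_e|² = (1.7385e-22)² + (7.9877e-23)² − 2·1.7385e-22·7.9877e-23·cos(148°)
|p⃗_e| = 2.4527e-22 kg·m/s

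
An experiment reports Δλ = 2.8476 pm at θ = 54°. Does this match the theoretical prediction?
No, inconsistent

Calculate the expected shift for θ = 54°:

Δλ_expected = λ_C(1 - cos(54°))
Δλ_expected = 2.4263 × (1 - cos(54°))
Δλ_expected = 2.4263 × 0.4122
Δλ_expected = 1.0002 pm

Given shift: 2.8476 pm
Expected shift: 1.0002 pm
Difference: 1.8475 pm

The values do not match. The given shift corresponds to θ ≈ 100.0°, not 54°.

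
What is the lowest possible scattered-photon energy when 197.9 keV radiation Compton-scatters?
111.5205 keV (at θ = 180°)

The scattered photon has minimum energy when its wavelength is maximum, i.e., when the Compton shift Δλ = λ_C(1 − cos θ) is maximum. This occurs at θ = 180° (backscattering), giving Δλ_max = 2λ_C = 4.8526 pm.

Initial wavelength: λ₀ = hc/E₀ = 6.2650 pm
Maximum final wavelength: λ'_max = λ₀ + 2λ_C = 6.2650 + 4.8526 = 11.1176 pm
Minimum final energy: E'_min = hc/λ'_max = 111.5205 keV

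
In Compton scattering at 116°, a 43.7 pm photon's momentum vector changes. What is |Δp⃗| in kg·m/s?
2.4773e-23 kg·m/s

Photon momentum magnitude is p = h/λ.

Initial momentum:
p₀ = h/λ = 6.6261e-34/4.3700e-11 = 1.5163e-23 kg·m/s

After scattering:
λ' = λ + Δλ = 43.7 + 3.4899 = 47.1899 pm
p' = h/λ' = 6.6261e-34/4.7190e-11 = 1.4041e-23 kg·m/s

Momentum is a vector; the scattered photon's direction makes angle θ = 116° with the incident direction. The magnitude of the vector change Δp⃗ = p⃗₀ − p⃗' is found from the law of cosines:
|Δp⃗|² = p₀² + p'² − 2p₀p'cos θ
|Δp⃗|² = (1.5163e-23)² + (1.4041e-23)² − 2·1.5163e-23·1.4041e-23·cos(116°)
|Δp⃗| = 2.4773e-23 kg·m/s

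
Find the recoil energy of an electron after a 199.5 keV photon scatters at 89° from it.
55.3107 keV

By energy conservation: K_e = E_initial - E_final

First find the scattered photon energy:
Initial wavelength: λ = hc/E = 6.2147 pm
Compton shift: Δλ = λ_C(1 - cos(89°)) = 2.3840 pm
Final wavelength: λ' = 6.2147 + 2.3840 = 8.5987 pm
Final photon energy: E' = hc/λ' = 144.1893 keV

Electron kinetic energy:
K_e = E - E' = 199.5000 - 144.1893 = 55.3107 keV

(Intermediate values are shown rounded; full precision is carried through to the final answer.)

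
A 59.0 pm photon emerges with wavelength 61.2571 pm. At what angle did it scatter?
86.00°

First find the wavelength shift:
Δλ = λ' - λ = 61.2571 - 59.0 = 2.2571 pm

Using Δλ = λ_C(1 - cos θ), with λ_C = h/(m_e·c) ≈ 2.42631024 pm:
cos θ = 1 - Δλ/λ_C
cos θ = 1 - 2.2571/2.42631024
cos θ = 0.069740

θ = arccos(0.069740)
θ = 86.00°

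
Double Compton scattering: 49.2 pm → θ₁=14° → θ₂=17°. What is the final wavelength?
49.3781 pm

Apply Compton shift twice:

First scattering at θ₁ = 14°:
Δλ₁ = λ_C(1 - cos(14°))
Δλ₁ = 2.4263 × 0.0297
Δλ₁ = 0.0721 pm

After first scattering:
λ₁ = 49.2 + 0.0721 = 49.2721 pm

Second scattering at θ₂ = 17°:
Δλ₂ = λ_C(1 - cos(17°))
Δλ₂ = 2.4263 × 0.0437
Δλ₂ = 0.1060 pm

Final wavelength:
λ₂ = 49.2721 + 0.1060 = 49.3781 pm

Total shift: Δλ_total = 0.0721 + 0.1060 = 0.1781 pm

(Intermediate values are shown rounded; full precision is carried through to the final answer.)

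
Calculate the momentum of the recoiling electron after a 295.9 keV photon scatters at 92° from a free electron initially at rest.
1.8941e-22 kg·m/s

The electron is initially at rest, so by conservation of momentum:
p⃗_e = p⃗₀ − p⃗'  (incident photon momentum minus scattered photon momentum)

Photon momentum magnitudes (p = h/λ = E/c):
λ₀ = hc/E₀ = 4.1901 pm → p₀ = h/λ₀ = 1.5814e-22 kg·m/s
Δλ = λ_C(1 − cos 92°) = 2.5110 pm
λ' = 6.7011 pm → p' = h/λ' = 9.8881e-23 kg·m/s

The scattered photon makes angle θ = 92° with the incident direction, so by the law of cosines:
|p⃗_e|² = p₀² + p'² − 2p₀p'cos θ
|p⃗_e|² = (1.5814e-22)² + (9.8881e-23)² − 2·1.5814e-22·9.8881e-23·cos(92°)
|p⃗_e| = 1.8941e-22 kg·m/s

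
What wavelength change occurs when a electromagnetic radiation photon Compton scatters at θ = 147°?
4.4612 pm

Using the Compton scattering formula:
Δλ = λ_C(1 - cos θ)

where λ_C = h/(m_e·c) ≈ 2.4263 pm is the Compton wavelength of an electron.

For θ = 147°:
cos(147°) = -0.8387
1 - cos(147°) = 1.8387

Δλ = 2.4263 × 1.8387
Δλ = 4.4612 pm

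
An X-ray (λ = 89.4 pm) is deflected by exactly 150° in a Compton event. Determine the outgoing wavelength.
93.9276 pm

Using the Compton formula: λ' = λ + λ_C(1 − cos θ)

For θ = 150°, cos θ = -√3/2 (exact) ≈ -0.8660, so:
1 − cos 150° = 1 − (-√3/2) ≈ 1.8660

Δλ = λ_C × 1.8660 = 2.4263 × 1.8660 = 4.5276 pm

λ' = 89.4 + 4.5276 = 93.9276 pm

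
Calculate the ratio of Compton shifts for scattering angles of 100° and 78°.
100° produces the larger shift by a factor of 1.482

Calculate both shifts using Δλ = λ_C(1 - cos θ):

For θ₁ = 78°:
Δλ₁ = 2.4263 × (1 - cos(78°))
Δλ₁ = 2.4263 × 0.7921
Δλ₁ = 1.9219 pm

For θ₂ = 100°:
Δλ₂ = 2.4263 × (1 - cos(100°))
Δλ₂ = 2.4263 × 1.1736
Δλ₂ = 2.8476 pm

The 100° angle produces the larger shift.
Ratio: 2.8476/1.9219 = 1.482

(Intermediate values are shown rounded; full precision is carried through to the final answer.)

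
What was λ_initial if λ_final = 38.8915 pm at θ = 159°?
34.2000 pm

From λ' = λ + Δλ, we have λ = λ' - Δλ

First calculate the Compton shift:
Δλ = λ_C(1 - cos θ)
Δλ = 2.4263 × (1 - cos(159°))
Δλ = 2.4263 × 1.9336
Δλ = 4.6915 pm

Initial wavelength:
λ = λ' - Δλ
λ = 38.8915 - 4.6915
λ = 34.2000 pm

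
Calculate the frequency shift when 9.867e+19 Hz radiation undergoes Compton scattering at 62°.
2.936e+19 Hz (decrease)

Convert frequency to wavelength (c = 299792458 m/s):
λ₀ = c/f₀ = 299792458/9.867e+19 = 3.0383344e-12 m = 3.0383 pm

Calculate Compton shift:
Δλ = λ_C(1 - cos(62°)) = 1.2872 pm

Final wavelength:
λ' = λ₀ + Δλ = 3.0383 + 1.2872 = 4.3256 pm

Final frequency:
f' = c/λ' = 299792458/4.3255610e-12 = 6.9307185e+19 Hz

Frequency shift (decrease):
Δf = f₀ - f' = 9.867e+19 - 6.9307185e+19 = 2.936e+19 Hz

(Intermediate values are shown rounded; full precision is carried through to the final answer.)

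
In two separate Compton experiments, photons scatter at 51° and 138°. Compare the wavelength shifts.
138° produces the larger shift by a factor of 4.703

Calculate both shifts using Δλ = λ_C(1 - cos θ):

For θ₁ = 51°:
Δλ₁ = 2.4263 × (1 - cos(51°))
Δλ₁ = 2.4263 × 0.3707
Δλ₁ = 0.8994 pm

For θ₂ = 138°:
Δλ₂ = 2.4263 × (1 - cos(138°))
Δλ₂ = 2.4263 × 1.7431
Δλ₂ = 4.2294 pm

The 138° angle produces the larger shift.
Ratio: 4.2294/0.8994 = 4.703

(Intermediate values are shown rounded; full precision is carried through to the final answer.)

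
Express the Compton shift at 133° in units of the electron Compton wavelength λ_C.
1.6820 λ_C

The Compton shift formula is:
Δλ = λ_C(1 - cos θ)

Dividing both sides by λ_C:
Δλ/λ_C = 1 - cos θ

For θ = 133°:
Δλ/λ_C = 1 - cos(133°)
Δλ/λ_C = 1 - -0.6820
Δλ/λ_C = 1.6820

This means the shift is 1.6820 × λ_C = 4.0810 pm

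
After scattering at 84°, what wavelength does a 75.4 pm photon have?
77.5727 pm

Using the Compton scattering formula:
λ' = λ + Δλ = λ + λ_C(1 - cos θ)

Given:
- Initial wavelength λ = 75.4 pm
- Scattering angle θ = 84°
- Compton wavelength λ_C ≈ 2.4263 pm

Calculate the shift:
Δλ = 2.4263 × (1 - cos(84°))
Δλ = 2.4263 × 0.8955
Δλ = 2.1727 pm

Final wavelength:
λ' = 75.4 + 2.1727 = 77.5727 pm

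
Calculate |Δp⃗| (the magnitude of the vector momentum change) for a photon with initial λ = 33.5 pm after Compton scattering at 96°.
2.8326e-23 kg·m/s

Photon momentum magnitude is p = h/λ.

Initial momentum:
p₀ = h/λ = 6.6261e-34/3.3500e-11 = 1.9779e-23 kg·m/s

After scattering:
λ' = λ + Δλ = 33.5 + 2.6799 = 36.1799 pm
p' = h/λ' = 6.6261e-34/3.6180e-11 = 1.8314e-23 kg·m/s

Momentum is a vector; the scattered photon's direction makes angle θ = 96° with the incident direction. The magnitude of the vector change Δp⃗ = p⃗₀ − p⃗' is found from the law of cosines:
|Δp⃗|² = p₀² + p'² − 2p₀p'cos θ
|Δp⃗|² = (1.9779e-23)² + (1.8314e-23)² − 2·1.9779e-23·1.8314e-23·cos(96°)
|Δp⃗| = 2.8326e-23 kg·m/s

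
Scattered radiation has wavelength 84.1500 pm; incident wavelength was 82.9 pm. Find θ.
61.00°

First find the wavelength shift:
Δλ = λ' - λ = 84.1500 - 82.9 = 1.2500 pm

Using Δλ = λ_C(1 - cos θ), with λ_C = h/(m_e·c) ≈ 2.42631024 pm:
cos θ = 1 - Δλ/λ_C
cos θ = 1 - 1.2500/2.42631024
cos θ = 0.484814

θ = arccos(0.484814)
θ = 61.00°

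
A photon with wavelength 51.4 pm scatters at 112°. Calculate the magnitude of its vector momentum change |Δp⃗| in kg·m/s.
2.0728e-23 kg·m/s

Photon momentum magnitude is p = h/λ.

Initial momentum:
p₀ = h/λ = 6.6261e-34/5.1400e-11 = 1.2891e-23 kg·m/s

After scattering:
λ' = λ + Δλ = 51.4 + 3.3352 = 54.7352 pm
p' = h/λ' = 6.6261e-34/5.4735e-11 = 1.2106e-23 kg·m/s

Momentum is a vector; the scattered photon's direction makes angle θ = 112° with the incident direction. The magnitude of the vector change Δp⃗ = p⃗₀ − p⃗' is found from the law of cosines:
|Δp⃗|² = p₀² + p'² − 2p₀p'cos θ
|Δp⃗|² = (1.2891e-23)² + (1.2106e-23)² − 2·1.2891e-23·1.2106e-23·cos(112°)
|Δp⃗| = 2.0728e-23 kg·m/s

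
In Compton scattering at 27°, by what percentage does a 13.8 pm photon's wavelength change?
1.9163%

Calculate the Compton shift:
Δλ = λ_C(1 - cos(27°))
Δλ = 2.4263 × (1 - cos(27°))
Δλ = 2.4263 × 0.1090
Δλ = 0.2645 pm

Percentage change:
(Δλ/λ₀) × 100 = (0.2645/13.8) × 100
= 1.9163%

(Intermediate values are shown rounded; full precision is carried through to the final answer.)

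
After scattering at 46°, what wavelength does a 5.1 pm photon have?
5.8409 pm

Using the Compton scattering formula:
λ' = λ + Δλ = λ + λ_C(1 - cos θ)

Given:
- Initial wavelength λ = 5.1 pm
- Scattering angle θ = 46°
- Compton wavelength λ_C ≈ 2.4263 pm

Calculate the shift:
Δλ = 2.4263 × (1 - cos(46°))
Δλ = 2.4263 × 0.3053
Δλ = 0.7409 pm

Final wavelength:
λ' = 5.1 + 0.7409 = 5.8409 pm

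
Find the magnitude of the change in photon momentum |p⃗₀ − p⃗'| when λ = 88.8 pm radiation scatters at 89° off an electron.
1.0324e-23 kg·m/s

Photon momentum magnitude is p = h/λ.

Initial momentum:
p₀ = h/λ = 6.6261e-34/8.8800e-11 = 7.4618e-24 kg·m/s

After scattering:
λ' = λ + Δλ = 88.8 + 2.3840 = 91.1840 pm
p' = h/λ' = 6.6261e-34/9.1184e-11 = 7.2667e-24 kg·m/s

Momentum is a vector; the scattered photon's direction makes angle θ = 89° with the incident direction. The magnitude of the vector change Δp⃗ = p⃗₀ − p⃗' is found from the law of cosines:
|Δp⃗|² = p₀² + p'² − 2p₀p'cos θ
|Δp⃗|² = (7.4618e-24)² + (7.2667e-24)² − 2·7.4618e-24·7.2667e-24·cos(89°)
|Δp⃗| = 1.0324e-23 kg·m/s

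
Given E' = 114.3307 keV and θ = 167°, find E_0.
204.8001 keV

Convert final energy to wavelength (hc ≈ 1239.842 keV·pm):
λ' = hc/E' = 1239.842 / 114.3307 = 10.8443 pm

Calculate the Compton shift:
Δλ = λ_C(1 - cos(167°))
Δλ = 2.4263 × (1 - cos(167°))
Δλ = 4.7904 pm

Initial wavelength:
λ = λ' - Δλ = 10.8443 - 4.7904 = 6.0539 pm

Initial energy:
E = hc/λ = 1239.842 / 6.0539 = 204.8001 keV

(Intermediate values are shown rounded; full precision is carried through to the final answer.)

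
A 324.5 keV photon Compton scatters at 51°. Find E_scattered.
262.6695 keV

First convert energy to wavelength:
λ = hc/E, with hc ≈ 1239.842 keV·pm (i.e. 1239.842 eV·nm)

For E = 324.5 keV = 324500 eV:
λ = 1239.842 keV·pm / 324.5 keV
λ = 3.8208 pm

Calculate the Compton shift:
Δλ = λ_C(1 - cos(51°)) = 2.4263 × 0.3707
Δλ = 0.8994 pm

Final wavelength:
λ' = 3.8208 + 0.8994 = 4.7202 pm

Final energy:
E' = hc/λ' = 1239.842 / 4.7202 = 262.6695 keV

(Intermediate values are shown rounded; full precision is carried through to the final answer.)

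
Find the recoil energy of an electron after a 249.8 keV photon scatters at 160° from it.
121.5799 keV

By energy conservation: K_e = E_initial - E_final

First find the scattered photon energy:
Initial wavelength: λ = hc/E = 4.9633 pm
Compton shift: Δλ = λ_C(1 - cos(160°)) = 4.7063 pm
Final wavelength: λ' = 4.9633 + 4.7063 = 9.6696 pm
Final photon energy: E' = hc/λ' = 128.2201 keV

Electron kinetic energy:
K_e = E - E' = 249.8000 - 128.2201 = 121.5799 keV

(Intermediate values are shown rounded; full precision is carried through to the final answer.)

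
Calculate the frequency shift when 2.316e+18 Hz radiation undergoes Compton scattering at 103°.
5.198e+16 Hz (decrease)

Convert frequency to wavelength (c = 299792458 m/s):
λ₀ = c/f₀ = 299792458/2.316e+18 = 1.2944407e-10 m = 129.4441 pm

Calculate Compton shift:
Δλ = λ_C(1 - cos(103°)) = 2.9721 pm

Final wavelength:
λ' = λ₀ + Δλ = 129.4441 + 2.9721 = 132.4162 pm

Final frequency:
f' = c/λ' = 299792458/1.3241618e-10 = 2.2640169e+18 Hz

Frequency shift (decrease):
Δf = f₀ - f' = 2.316e+18 - 2.2640169e+18 = 5.198e+16 Hz

(Intermediate values are shown rounded; full precision is carried through to the final answer.)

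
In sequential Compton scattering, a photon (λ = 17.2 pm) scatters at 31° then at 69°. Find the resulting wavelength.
19.1034 pm

Apply Compton shift twice:

First scattering at θ₁ = 31°:
Δλ₁ = λ_C(1 - cos(31°))
Δλ₁ = 2.4263 × 0.1428
Δλ₁ = 0.3466 pm

After first scattering:
λ₁ = 17.2 + 0.3466 = 17.5466 pm

Second scattering at θ₂ = 69°:
Δλ₂ = λ_C(1 - cos(69°))
Δλ₂ = 2.4263 × 0.6416
Δλ₂ = 1.5568 pm

Final wavelength:
λ₂ = 17.5466 + 1.5568 = 19.1034 pm

Total shift: Δλ_total = 0.3466 + 1.5568 = 1.9034 pm

(Intermediate values are shown rounded; full precision is carried through to the final answer.)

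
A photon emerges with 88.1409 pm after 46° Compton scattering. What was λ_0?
87.4000 pm

From λ' = λ + Δλ, we have λ = λ' - Δλ

First calculate the Compton shift:
Δλ = λ_C(1 - cos θ)
Δλ = 2.4263 × (1 - cos(46°))
Δλ = 2.4263 × 0.3053
Δλ = 0.7409 pm

Initial wavelength:
λ = λ' - Δλ
λ = 88.1409 - 0.7409
λ = 87.4000 pm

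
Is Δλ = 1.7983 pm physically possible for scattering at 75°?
Yes, consistent

Calculate the expected shift for θ = 75°:

Δλ_expected = λ_C(1 - cos(75°))
Δλ_expected = 2.4263 × (1 - cos(75°))
Δλ_expected = 2.4263 × 0.7412
Δλ_expected = 1.7983 pm

Given shift: 1.7983 pm
Expected shift: 1.7983 pm
Difference: 0.0000 pm

The values match. This is consistent with Compton scattering at the stated angle.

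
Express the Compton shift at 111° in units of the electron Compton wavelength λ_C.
1.3584 λ_C

The Compton shift formula is:
Δλ = λ_C(1 - cos θ)

Dividing both sides by λ_C:
Δλ/λ_C = 1 - cos θ

For θ = 111°:
Δλ/λ_C = 1 - cos(111°)
Δλ/λ_C = 1 - -0.3584
Δλ/λ_C = 1.3584

This means the shift is 1.3584 × λ_C = 3.2958 pm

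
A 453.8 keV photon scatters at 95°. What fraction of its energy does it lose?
0.4912 (or 49.12%)

Calculate initial and final photon energies:

Initial: E₀ = 453.8 keV → λ₀ = 2.7321 pm
Compton shift: Δλ = 2.6378 pm
Final wavelength: λ' = 5.3699 pm
Final energy: E' = 230.8869 keV

Fractional energy loss:
(E₀ - E')/E₀ = (453.8000 - 230.8869)/453.8000
= 222.9131/453.8000
= 0.4912
= 49.12%

(Intermediate values are shown rounded; full precision is carried through to the final answer.)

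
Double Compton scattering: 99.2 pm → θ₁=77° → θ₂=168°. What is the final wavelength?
105.8801 pm

Apply Compton shift twice:

First scattering at θ₁ = 77°:
Δλ₁ = λ_C(1 - cos(77°))
Δλ₁ = 2.4263 × 0.7750
Δλ₁ = 1.8805 pm

After first scattering:
λ₁ = 99.2 + 1.8805 = 101.0805 pm

Second scattering at θ₂ = 168°:
Δλ₂ = λ_C(1 - cos(168°))
Δλ₂ = 2.4263 × 1.9781
Δλ₂ = 4.7996 pm

Final wavelength:
λ₂ = 101.0805 + 4.7996 = 105.8801 pm

Total shift: Δλ_total = 1.8805 + 4.7996 = 6.6801 pm

(Intermediate values are shown rounded; full precision is carried through to the final answer.)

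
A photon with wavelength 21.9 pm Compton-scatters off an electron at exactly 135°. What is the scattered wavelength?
26.0420 pm

Using the Compton formula: λ' = λ + λ_C(1 − cos θ)

For θ = 135°, cos θ = -√2/2 (exact) ≈ -0.7071, so:
1 − cos 135° = 1 − (-√2/2) ≈ 1.7071

Δλ = λ_C × 1.7071 = 2.4263 × 1.7071 = 4.1420 pm

λ' = 21.9 + 4.1420 = 26.0420 pm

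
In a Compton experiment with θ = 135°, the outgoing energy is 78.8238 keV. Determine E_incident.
106.9999 keV

Convert final energy to wavelength (hc ≈ 1239.842 keV·pm):
λ' = hc/E' = 1239.842 / 78.8238 = 15.7293 pm

Calculate the Compton shift:
Δλ = λ_C(1 - cos(135°))
Δλ = 2.4263 × (1 - cos(135°))
Δλ = 4.1420 pm

Initial wavelength:
λ = λ' - Δλ = 15.7293 - 4.1420 = 11.5873 pm

Initial energy:
E = hc/λ = 1239.842 / 11.5873 = 106.9999 keV

(Intermediate values are shown rounded; full precision is carried through to the final answer.)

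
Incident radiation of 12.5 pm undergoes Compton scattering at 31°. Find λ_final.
12.8466 pm

Using the Compton scattering formula:
λ' = λ + Δλ = λ + λ_C(1 - cos θ)

Given:
- Initial wavelength λ = 12.5 pm
- Scattering angle θ = 31°
- Compton wavelength λ_C ≈ 2.4263 pm

Calculate the shift:
Δλ = 2.4263 × (1 - cos(31°))
Δλ = 2.4263 × 0.1428
Δλ = 0.3466 pm

Final wavelength:
λ' = 12.5 + 0.3466 = 12.8466 pm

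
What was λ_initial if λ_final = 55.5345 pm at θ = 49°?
54.7000 pm

From λ' = λ + Δλ, we have λ = λ' - Δλ

First calculate the Compton shift:
Δλ = λ_C(1 - cos θ)
Δλ = 2.4263 × (1 - cos(49°))
Δλ = 2.4263 × 0.3439
Δλ = 0.8345 pm

Initial wavelength:
λ = λ' - Δλ
λ = 55.5345 - 0.8345
λ = 54.7000 pm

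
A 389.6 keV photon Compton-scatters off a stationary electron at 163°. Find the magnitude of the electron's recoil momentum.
2.8916e-22 kg·m/s

The electron is initially at rest, so by conservation of momentum:
p⃗_e = p⃗₀ − p⃗'  (incident photon momentum minus scattered photon momentum)

Photon momentum magnitudes (p = h/λ = E/c):
λ₀ = hc/E₀ = 3.1823 pm → p₀ = h/λ₀ = 2.0821e-22 kg·m/s
Δλ = λ_C(1 − cos 163°) = 4.7466 pm
λ' = 7.9289 pm → p' = h/λ' = 8.3568e-23 kg·m/s

The scattered photon makes angle θ = 163° with the incident direction, so by the law of cosines:
|p⃗_e|² = p₀² + p'² − 2p₀p'cos θ
|p⃗_e|² = (2.0821e-22)² + (8.3568e-23)² − 2·2.0821e-22·8.3568e-23·cos(163°)
|p⃗_e| = 2.8916e-22 kg·m/s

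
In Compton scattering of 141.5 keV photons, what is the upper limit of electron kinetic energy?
50.4339 keV

Maximum energy transfer occurs at θ = 180° (backscattering).

Initial photon: E₀ = 141.5 keV → λ₀ = 8.7621 pm

Maximum Compton shift (at 180°):
Δλ_max = 2λ_C = 2 × 2.4263 = 4.8526 pm

Final wavelength:
λ' = 8.7621 + 4.8526 = 13.6148 pm

Minimum photon energy (maximum energy to electron):
E'_min = hc/λ' = 91.0661 keV

Maximum electron kinetic energy:
K_max = E₀ - E'_min = 141.5000 - 91.0661 = 50.4339 keV

(Intermediate values are shown rounded; full precision is carried through to the final answer.)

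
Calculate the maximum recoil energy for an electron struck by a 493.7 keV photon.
325.3335 keV

Maximum energy transfer occurs at θ = 180° (backscattering).

Initial photon: E₀ = 493.7 keV → λ₀ = 2.5113 pm

Maximum Compton shift (at 180°):
Δλ_max = 2λ_C = 2 × 2.4263 = 4.8526 pm

Final wavelength:
λ' = 2.5113 + 4.8526 = 7.3639 pm

Minimum photon energy (maximum energy to electron):
E'_min = hc/λ' = 168.3665 keV

Maximum electron kinetic energy:
K_max = E₀ - E'_min = 493.7000 - 168.3665 = 325.3335 keV

(Intermediate values are shown rounded; full precision is carried through to the final answer.)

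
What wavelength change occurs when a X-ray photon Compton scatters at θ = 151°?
4.5484 pm

Using the Compton scattering formula:
Δλ = λ_C(1 - cos θ)

where λ_C = h/(m_e·c) ≈ 2.4263 pm is the Compton wavelength of an electron.

For θ = 151°:
cos(151°) = -0.8746
1 - cos(151°) = 1.8746

Δλ = 2.4263 × 1.8746
Δλ = 4.5484 pm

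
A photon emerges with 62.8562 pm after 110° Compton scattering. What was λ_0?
59.6000 pm

From λ' = λ + Δλ, we have λ = λ' - Δλ

First calculate the Compton shift:
Δλ = λ_C(1 - cos θ)
Δλ = 2.4263 × (1 - cos(110°))
Δλ = 2.4263 × 1.3420
Δλ = 3.2562 pm

Initial wavelength:
λ = λ' - Δλ
λ = 62.8562 - 3.2562
λ = 59.6000 pm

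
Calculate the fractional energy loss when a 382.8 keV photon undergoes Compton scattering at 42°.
0.1614 (or 16.14%)

Calculate initial and final photon energies:

Initial: E₀ = 382.8 keV → λ₀ = 3.2389 pm
Compton shift: Δλ = 0.6232 pm
Final wavelength: λ' = 3.8621 pm
Final energy: E' = 321.0290 keV

Fractional energy loss:
(E₀ - E')/E₀ = (382.8000 - 321.0290)/382.8000
= 61.7710/382.8000
= 0.1614
= 16.14%

(Intermediate values are shown rounded; full precision is carried through to the final answer.)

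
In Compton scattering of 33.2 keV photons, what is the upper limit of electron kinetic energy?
3.8179 keV

Maximum energy transfer occurs at θ = 180° (backscattering).

Initial photon: E₀ = 33.2 keV → λ₀ = 37.3446 pm

Maximum Compton shift (at 180°):
Δλ_max = 2λ_C = 2 × 2.4263 = 4.8526 pm

Final wavelength:
λ' = 37.3446 + 4.8526 = 42.1973 pm

Minimum photon energy (maximum energy to electron):
E'_min = hc/λ' = 29.3821 keV

Maximum electron kinetic energy:
K_max = E₀ - E'_min = 33.2000 - 29.3821 = 3.8179 keV

(Intermediate values are shown rounded; full precision is carried through to the final answer.)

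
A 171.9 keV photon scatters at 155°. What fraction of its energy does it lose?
0.3907 (or 39.07%)

Calculate initial and final photon energies:

Initial: E₀ = 171.9 keV → λ₀ = 7.2126 pm
Compton shift: Δλ = 4.6253 pm
Final wavelength: λ' = 11.8379 pm
Final energy: E' = 104.7352 keV

Fractional energy loss:
(E₀ - E')/E₀ = (171.9000 - 104.7352)/171.9000
= 67.1648/171.9000
= 0.3907
= 39.07%

(Intermediate values are shown rounded; full precision is carried through to the final answer.)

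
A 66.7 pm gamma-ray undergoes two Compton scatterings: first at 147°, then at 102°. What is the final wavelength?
74.0920 pm

Apply Compton shift twice:

First scattering at θ₁ = 147°:
Δλ₁ = λ_C(1 - cos(147°))
Δλ₁ = 2.4263 × 1.8387
Δλ₁ = 4.4612 pm

After first scattering:
λ₁ = 66.7 + 4.4612 = 71.1612 pm

Second scattering at θ₂ = 102°:
Δλ₂ = λ_C(1 - cos(102°))
Δλ₂ = 2.4263 × 1.2079
Δλ₂ = 2.9308 pm

Final wavelength:
λ₂ = 71.1612 + 2.9308 = 74.0920 pm

Total shift: Δλ_total = 4.4612 + 2.9308 = 7.3920 pm

(Intermediate values are shown rounded; full precision is carried through to the final answer.)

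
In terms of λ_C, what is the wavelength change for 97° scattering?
1.1219 λ_C

The Compton shift formula is:
Δλ = λ_C(1 - cos θ)

Dividing both sides by λ_C:
Δλ/λ_C = 1 - cos θ

For θ = 97°:
Δλ/λ_C = 1 - cos(97°)
Δλ/λ_C = 1 - -0.1219
Δλ/λ_C = 1.1219

This means the shift is 1.1219 × λ_C = 2.7220 pm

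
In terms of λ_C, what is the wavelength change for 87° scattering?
0.9477 λ_C

The Compton shift formula is:
Δλ = λ_C(1 - cos θ)

Dividing both sides by λ_C:
Δλ/λ_C = 1 - cos θ

For θ = 87°:
Δλ/λ_C = 1 - cos(87°)
Δλ/λ_C = 1 - 0.0523
Δλ/λ_C = 0.9477

This means the shift is 0.9477 × λ_C = 2.2993 pm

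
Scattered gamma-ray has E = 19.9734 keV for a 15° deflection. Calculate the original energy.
20.0000 keV

Convert final energy to wavelength (hc ≈ 1239.842 keV·pm):
λ' = hc/E' = 1239.842 / 19.9734 = 62.0747 pm

Calculate the Compton shift:
Δλ = λ_C(1 - cos(15°))
Δλ = 2.4263 × (1 - cos(15°))
Δλ = 0.0827 pm

Initial wavelength:
λ = λ' - Δλ = 62.0747 - 0.0827 = 61.9920 pm

Initial energy:
E = hc/λ = 1239.842 / 61.9920 = 20.0000 keV

(Intermediate values are shown rounded; full precision is carried through to the final answer.)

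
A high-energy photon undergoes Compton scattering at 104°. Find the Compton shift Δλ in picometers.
3.0133 pm

Using the Compton scattering formula:
Δλ = λ_C(1 - cos θ)

where λ_C = h/(m_e·c) ≈ 2.4263 pm is the Compton wavelength of an electron.

For θ = 104°:
cos(104°) = -0.2419
1 - cos(104°) = 1.2419

Δλ = 2.4263 × 1.2419
Δλ = 3.0133 pm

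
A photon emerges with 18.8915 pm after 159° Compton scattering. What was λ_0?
14.2000 pm

From λ' = λ + Δλ, we have λ = λ' - Δλ

First calculate the Compton shift:
Δλ = λ_C(1 - cos θ)
Δλ = 2.4263 × (1 - cos(159°))
Δλ = 2.4263 × 1.9336
Δλ = 4.6915 pm

Initial wavelength:
λ = λ' - Δλ
λ = 18.8915 - 4.6915
λ = 14.2000 pm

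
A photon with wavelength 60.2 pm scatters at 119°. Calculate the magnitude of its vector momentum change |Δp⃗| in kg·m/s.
1.8435e-23 kg·m/s

Photon momentum magnitude is p = h/λ.

Initial momentum:
p₀ = h/λ = 6.6261e-34/6.0200e-11 = 1.1007e-23 kg·m/s

After scattering:
λ' = λ + Δλ = 60.2 + 3.6026 = 63.8026 pm
p' = h/λ' = 6.6261e-34/6.3803e-11 = 1.0385e-23 kg·m/s

Momentum is a vector; the scattered photon's direction makes angle θ = 119° with the incident direction. The magnitude of the vector change Δp⃗ = p⃗₀ − p⃗' is found from the law of cosines:
|Δp⃗|² = p₀² + p'² − 2p₀p'cos θ
|Δp⃗|² = (1.1007e-23)² + (1.0385e-23)² − 2·1.1007e-23·1.0385e-23·cos(119°)
|Δp⃗| = 1.8435e-23 kg·m/s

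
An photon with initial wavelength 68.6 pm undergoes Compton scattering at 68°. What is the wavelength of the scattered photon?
70.1174 pm

Using the Compton scattering formula:
λ' = λ + Δλ = λ + λ_C(1 - cos θ)

Given:
- Initial wavelength λ = 68.6 pm
- Scattering angle θ = 68°
- Compton wavelength λ_C ≈ 2.4263 pm

Calculate the shift:
Δλ = 2.4263 × (1 - cos(68°))
Δλ = 2.4263 × 0.6254
Δλ = 1.5174 pm

Final wavelength:
λ' = 68.6 + 1.5174 = 70.1174 pm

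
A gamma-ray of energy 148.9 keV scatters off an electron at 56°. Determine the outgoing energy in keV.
131.9513 keV

First convert energy to wavelength:
λ = hc/E, with hc ≈ 1239.842 keV·pm (i.e. 1239.842 eV·nm)

For E = 148.9 keV = 148900 eV:
λ = 1239.842 keV·pm / 148.9 keV
λ = 8.3267 pm

Calculate the Compton shift:
Δλ = λ_C(1 - cos(56°)) = 2.4263 × 0.4408
Δλ = 1.0695 pm

Final wavelength:
λ' = 8.3267 + 1.0695 = 9.3962 pm

Final energy:
E' = hc/λ' = 1239.842 / 9.3962 = 131.9513 keV

(Intermediate values are shown rounded; full precision is carried through to the final answer.)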